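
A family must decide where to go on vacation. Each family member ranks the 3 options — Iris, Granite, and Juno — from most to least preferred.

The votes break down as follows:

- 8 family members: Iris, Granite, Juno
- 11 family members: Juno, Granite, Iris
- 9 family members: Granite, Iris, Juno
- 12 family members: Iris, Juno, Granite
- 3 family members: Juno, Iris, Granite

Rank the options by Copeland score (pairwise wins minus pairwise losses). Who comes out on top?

Pairwise results:
  Iris vs Granite: Iris wins 23–20.
  Iris vs Juno: Iris wins 29–14.
  Granite vs Juno: Juno wins 26–17.
Copeland scores (wins − losses):
  Iris: 2 − 0 = 2
  Granite: 0 − 2 = -2
  Juno: 1 − 1 = 0
Iris has the best Copeland score.

Iris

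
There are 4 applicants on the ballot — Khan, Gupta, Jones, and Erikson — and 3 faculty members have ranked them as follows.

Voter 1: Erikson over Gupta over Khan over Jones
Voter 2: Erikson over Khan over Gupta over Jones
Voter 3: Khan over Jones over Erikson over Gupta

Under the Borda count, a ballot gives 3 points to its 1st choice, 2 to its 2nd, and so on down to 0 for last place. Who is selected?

Borda scores:
  Khan: 1 + 2 + 3 = 6
  Gupta: 2 + 1 + 0 = 3
  Jones: 0 + 0 + 2 = 2
  Erikson: 3 + 3 + 1 = 7
Erikson has the highest total.

Erikson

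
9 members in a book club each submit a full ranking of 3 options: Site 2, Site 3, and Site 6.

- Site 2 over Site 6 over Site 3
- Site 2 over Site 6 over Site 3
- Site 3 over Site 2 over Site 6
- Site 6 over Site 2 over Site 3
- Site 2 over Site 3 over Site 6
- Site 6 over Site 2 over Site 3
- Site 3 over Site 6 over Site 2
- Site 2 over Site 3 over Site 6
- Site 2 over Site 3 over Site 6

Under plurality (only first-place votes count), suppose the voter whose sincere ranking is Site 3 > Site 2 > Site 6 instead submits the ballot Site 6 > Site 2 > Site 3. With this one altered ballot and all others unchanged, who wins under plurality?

Site 2

First-place totals with the altered ballot: Site 2 5, Site 3 1, Site 6 3.
The winner is unchanged: still Site 2.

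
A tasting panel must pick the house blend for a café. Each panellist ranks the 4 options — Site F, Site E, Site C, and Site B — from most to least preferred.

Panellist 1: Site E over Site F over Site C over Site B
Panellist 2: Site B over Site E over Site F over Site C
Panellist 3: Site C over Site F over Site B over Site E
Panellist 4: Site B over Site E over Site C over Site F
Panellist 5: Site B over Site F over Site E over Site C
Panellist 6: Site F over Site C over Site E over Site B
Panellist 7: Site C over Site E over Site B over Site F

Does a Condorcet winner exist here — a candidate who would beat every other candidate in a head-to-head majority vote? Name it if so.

No Condorcet winner

Head-to-head results (7 voters total):
Site F vs Site E: Site E wins 4–3.
Site F vs Site C: Site F wins 4–3.
Site F vs Site B: Site B wins 4–3.
Site E vs Site C: Site E wins 4–3.
Site E vs Site B: Site B wins 4–3.
Site C vs Site B: Site C wins 4–3.
No candidate beats all others: Site F beats Site C beats Site B beats Site F, a majority cycle.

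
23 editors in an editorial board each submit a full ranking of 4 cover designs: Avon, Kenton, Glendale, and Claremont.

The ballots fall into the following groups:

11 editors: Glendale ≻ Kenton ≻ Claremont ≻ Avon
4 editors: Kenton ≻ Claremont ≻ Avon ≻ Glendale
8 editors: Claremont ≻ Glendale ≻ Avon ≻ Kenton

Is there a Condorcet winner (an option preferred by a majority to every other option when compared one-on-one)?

No

Head-to-head results (23 voters total):
Avon vs Kenton: Kenton wins 15–8.
Avon vs Glendale: Glendale wins 19–4.
Avon vs Claremont: Claremont wins 23–0.
Kenton vs Glendale: Glendale wins 19–4.
Kenton vs Claremont: Kenton wins 15–8.
Glendale vs Claremont: Claremont wins 12–11.
No candidate beats all others: Kenton beats Claremont beats Glendale beats Kenton, a majority cycle.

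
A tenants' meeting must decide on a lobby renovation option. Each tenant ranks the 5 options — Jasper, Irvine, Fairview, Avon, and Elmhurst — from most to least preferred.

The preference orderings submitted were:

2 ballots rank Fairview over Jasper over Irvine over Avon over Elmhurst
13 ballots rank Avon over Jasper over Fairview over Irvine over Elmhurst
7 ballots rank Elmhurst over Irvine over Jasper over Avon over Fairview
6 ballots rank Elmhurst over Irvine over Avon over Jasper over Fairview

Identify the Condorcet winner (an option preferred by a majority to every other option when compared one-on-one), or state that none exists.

Head-to-head results (28 voters total):
Jasper vs Irvine: Jasper wins 15–13.
Jasper vs Fairview: Jasper wins 26–2.
Jasper vs Avon: Avon wins 19–9.
Jasper vs Elmhurst: Jasper wins 15–13.
Irvine vs Fairview: Fairview wins 15–13.
Irvine vs Avon: Irvine wins 15–13.
Irvine vs Elmhurst: Irvine wins 15–13.
Fairview vs Avon: Avon wins 26–2.
Fairview vs Elmhurst: Fairview wins 15–13.
Avon vs Elmhurst: Avon wins 15–13.
No candidate beats all others: Jasper beats Irvine beats Avon beats Jasper, a majority cycle.

There is no Condorcet winner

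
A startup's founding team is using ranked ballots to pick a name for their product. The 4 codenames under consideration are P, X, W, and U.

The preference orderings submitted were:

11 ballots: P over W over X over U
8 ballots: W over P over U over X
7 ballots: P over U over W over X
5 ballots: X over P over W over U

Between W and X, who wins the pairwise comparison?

W

Ballots ranking W above X: 11+8+7 = 26.
Ballots ranking X above W: 5.
W wins the head-to-head, 26–5.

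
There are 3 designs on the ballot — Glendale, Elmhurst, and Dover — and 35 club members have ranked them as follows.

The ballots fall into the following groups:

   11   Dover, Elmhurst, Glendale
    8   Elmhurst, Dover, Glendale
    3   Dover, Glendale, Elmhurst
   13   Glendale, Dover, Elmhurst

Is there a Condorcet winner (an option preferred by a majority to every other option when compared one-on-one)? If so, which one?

Head-to-head results (35 voters total):
Glendale vs Elmhurst: Elmhurst wins 19–16.
Glendale vs Dover: Dover wins 22–13.
Elmhurst vs Dover: Dover wins 27–8.
Dover beats each rival — Glendale (22–13), Elmhurst (27–8) — so Dover is the Condorcet winner.

Dover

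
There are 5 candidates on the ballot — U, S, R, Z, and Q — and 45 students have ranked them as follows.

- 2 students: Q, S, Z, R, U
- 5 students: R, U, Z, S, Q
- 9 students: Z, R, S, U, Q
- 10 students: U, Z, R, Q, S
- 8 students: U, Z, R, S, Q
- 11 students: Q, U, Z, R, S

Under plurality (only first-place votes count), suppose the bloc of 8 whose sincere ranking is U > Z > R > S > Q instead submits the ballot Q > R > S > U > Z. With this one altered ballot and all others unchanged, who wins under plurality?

Q

First-place totals with the altered ballot: U 10, S 0, R 5, Z 9, Q 21.
The switch changes the winner from U to Q.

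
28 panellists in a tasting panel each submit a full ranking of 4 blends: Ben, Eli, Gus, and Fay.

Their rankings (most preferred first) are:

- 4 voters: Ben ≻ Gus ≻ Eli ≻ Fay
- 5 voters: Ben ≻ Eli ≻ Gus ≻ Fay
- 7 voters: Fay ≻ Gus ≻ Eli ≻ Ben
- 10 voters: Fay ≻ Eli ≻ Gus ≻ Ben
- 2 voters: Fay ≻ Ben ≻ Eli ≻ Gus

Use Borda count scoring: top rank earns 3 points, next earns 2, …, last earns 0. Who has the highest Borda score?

Borda scores:
  Ben: 4·3 + 5·3 + 7·0 + 10·0 + 2·2 = 31
  Eli: 4·1 + 5·2 + 7·1 + 10·2 + 2·1 = 43
  Gus: 4·2 + 5·1 + 7·2 + 10·1 + 2·0 = 37
  Fay: 4·0 + 5·0 + 7·3 + 10·3 + 2·3 = 57
Fay has the highest total.

Fay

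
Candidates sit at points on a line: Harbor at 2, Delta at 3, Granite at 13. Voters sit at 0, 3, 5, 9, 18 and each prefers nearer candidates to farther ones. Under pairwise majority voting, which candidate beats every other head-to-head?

With single-peaked preferences on a line, the Condorcet winner is the candidate closest to the median voter.
The median voter (position 5) is closest to Delta at 3.
Check: Delta vs Harbor — voters closer to Delta: 4 of 5.

Delta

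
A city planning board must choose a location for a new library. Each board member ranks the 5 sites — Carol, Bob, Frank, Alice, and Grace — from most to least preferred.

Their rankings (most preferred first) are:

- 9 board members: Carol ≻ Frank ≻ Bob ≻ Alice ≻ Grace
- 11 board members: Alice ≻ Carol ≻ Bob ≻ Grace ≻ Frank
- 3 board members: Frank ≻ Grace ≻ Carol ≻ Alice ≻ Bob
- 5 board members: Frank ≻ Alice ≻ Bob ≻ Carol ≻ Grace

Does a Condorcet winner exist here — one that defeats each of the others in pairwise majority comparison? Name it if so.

None — there is no Condorcet winner

Head-to-head results (28 voters total):
Carol vs Bob: Carol wins 23–5.
Carol vs Frank: Carol wins 20–8.
Carol vs Alice: Alice wins 16–12.
Carol vs Grace: Carol wins 25–3.
Bob vs Frank: Frank wins 17–11.
Bob vs Alice: Alice wins 19–9.
Bob vs Grace: Bob wins 25–3.
Frank vs Alice: Frank wins 17–11.
Frank vs Grace: Frank wins 17–11.
Alice vs Grace: Alice wins 25–3.
No candidate beats all others: Carol beats Frank beats Alice beats Carol, a majority cycle.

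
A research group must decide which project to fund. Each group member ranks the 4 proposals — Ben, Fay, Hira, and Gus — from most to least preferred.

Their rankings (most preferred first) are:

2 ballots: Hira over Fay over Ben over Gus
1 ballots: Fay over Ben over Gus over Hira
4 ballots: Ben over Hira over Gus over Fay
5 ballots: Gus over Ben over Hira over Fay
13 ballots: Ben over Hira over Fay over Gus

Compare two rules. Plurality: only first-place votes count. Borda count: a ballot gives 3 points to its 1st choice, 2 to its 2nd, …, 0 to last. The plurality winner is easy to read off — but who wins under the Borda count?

Ben

Plurality first-place counts: Ben 17, Fay 1, Hira 2, Gus 5 → Ben.
Borda totals: Ben 65, Fay 20, Hira 45, Gus 20 → Ben.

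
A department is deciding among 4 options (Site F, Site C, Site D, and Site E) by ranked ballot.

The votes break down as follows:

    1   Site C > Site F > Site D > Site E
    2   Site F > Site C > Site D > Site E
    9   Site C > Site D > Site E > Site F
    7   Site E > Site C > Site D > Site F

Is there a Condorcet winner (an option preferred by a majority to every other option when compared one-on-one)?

Yes

Head-to-head results (19 voters total):
Site F vs Site C: Site C wins 17–2.
Site F vs Site D: Site D wins 16–3.
Site F vs Site E: Site E wins 16–3.
Site C vs Site D: Site C wins 19–0.
Site C vs Site E: Site C wins 12–7.
Site D vs Site E: Site D wins 12–7.
Site C beats each rival — Site F (17–2), Site D (19–0), Site E (12–7) — so Site C is the Condorcet winner.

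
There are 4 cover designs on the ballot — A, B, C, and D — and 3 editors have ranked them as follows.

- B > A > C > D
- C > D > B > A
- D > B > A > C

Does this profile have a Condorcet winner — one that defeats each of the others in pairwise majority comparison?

No

Head-to-head results (3 voters total):
A vs B: B wins 3–0.
A vs C: A wins 2–1.
A vs D: D wins 2–1.
B vs C: B wins 2–1.
B vs D: D wins 2–1.
C vs D: C wins 2–1.
No candidate beats all others: A beats C beats D beats A, a majority cycle.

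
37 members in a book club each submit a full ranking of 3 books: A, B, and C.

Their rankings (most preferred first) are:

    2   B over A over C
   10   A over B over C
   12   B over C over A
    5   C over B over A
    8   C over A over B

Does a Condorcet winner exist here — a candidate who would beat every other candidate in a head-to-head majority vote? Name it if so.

B

Head-to-head results (37 voters total):
A vs B: B wins 19–18.
A vs C: C wins 25–12.
B vs C: B wins 24–13.
B beats each rival — A (19–18), C (24–13) — so B is the Condorcet winner.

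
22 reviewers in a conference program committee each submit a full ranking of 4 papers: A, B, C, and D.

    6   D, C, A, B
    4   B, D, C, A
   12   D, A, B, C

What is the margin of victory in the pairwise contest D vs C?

22

Ballots ranking D above C: 6+4+12 = 22.
Ballots ranking C above D: 0.
D wins 22–0, a margin of 22.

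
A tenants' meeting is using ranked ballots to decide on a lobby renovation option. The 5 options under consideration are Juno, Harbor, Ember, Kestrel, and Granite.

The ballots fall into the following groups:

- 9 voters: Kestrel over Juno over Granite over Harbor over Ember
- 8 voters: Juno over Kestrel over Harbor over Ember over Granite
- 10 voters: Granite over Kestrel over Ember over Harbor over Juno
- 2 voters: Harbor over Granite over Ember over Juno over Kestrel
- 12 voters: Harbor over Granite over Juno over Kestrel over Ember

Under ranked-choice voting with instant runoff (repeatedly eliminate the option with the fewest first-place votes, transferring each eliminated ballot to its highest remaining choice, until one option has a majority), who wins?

Kestrel

Round 1: Harbor 14, Granite 10, Kestrel 9, Juno 8, Ember 0. Ember has the fewest and is eliminated.
Round 2: Harbor 14, Granite 10, Kestrel 9, Juno 8. Juno has the fewest and is eliminated.
Round 3: Kestrel 17, Harbor 14, Granite 10. Granite has the fewest and is eliminated.
Round 4: Kestrel 27, Harbor 14. Kestrel has a majority.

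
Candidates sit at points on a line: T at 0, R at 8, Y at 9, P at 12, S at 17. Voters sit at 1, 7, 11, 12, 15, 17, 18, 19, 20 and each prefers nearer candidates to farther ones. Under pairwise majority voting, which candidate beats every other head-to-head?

S

With single-peaked preferences on a line, the Condorcet winner is the candidate closest to the median voter.
The median voter (position 15) is closest to S at 17.
Check: S vs P — voters closer to S: 5 of 9.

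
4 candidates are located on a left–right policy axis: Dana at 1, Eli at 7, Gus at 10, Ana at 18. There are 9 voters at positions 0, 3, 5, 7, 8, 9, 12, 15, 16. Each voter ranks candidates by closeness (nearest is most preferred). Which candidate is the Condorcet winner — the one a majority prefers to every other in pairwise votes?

Eli

With single-peaked preferences on a line, the Condorcet winner is the candidate closest to the median voter.
The median voter (position 8) is closest to Eli at 7.
Check: Eli vs Dana — voters closer to Eli: 7 of 9.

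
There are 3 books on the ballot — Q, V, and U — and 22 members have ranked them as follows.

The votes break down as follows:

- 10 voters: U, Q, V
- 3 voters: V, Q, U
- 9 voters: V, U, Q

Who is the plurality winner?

V

First-place vote totals:
  Q: 0
  V: 12
  U: 10
V has the most first-place votes.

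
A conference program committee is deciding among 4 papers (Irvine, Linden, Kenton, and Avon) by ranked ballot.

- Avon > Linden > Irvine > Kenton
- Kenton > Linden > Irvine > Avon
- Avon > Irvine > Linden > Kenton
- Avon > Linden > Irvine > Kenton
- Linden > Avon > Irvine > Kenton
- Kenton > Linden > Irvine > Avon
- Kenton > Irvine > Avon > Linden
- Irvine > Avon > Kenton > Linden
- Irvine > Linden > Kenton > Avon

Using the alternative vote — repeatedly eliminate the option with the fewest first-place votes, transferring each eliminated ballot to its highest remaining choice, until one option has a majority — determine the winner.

Round 1: Kenton 3, Avon 3, Irvine 2, Linden 1. Linden has the fewest and is eliminated.
Round 2: Avon 4, Kenton 3, Irvine 2. Irvine has the fewest and is eliminated.
Round 3: Avon 5, Kenton 4. Avon has a majority.

Avon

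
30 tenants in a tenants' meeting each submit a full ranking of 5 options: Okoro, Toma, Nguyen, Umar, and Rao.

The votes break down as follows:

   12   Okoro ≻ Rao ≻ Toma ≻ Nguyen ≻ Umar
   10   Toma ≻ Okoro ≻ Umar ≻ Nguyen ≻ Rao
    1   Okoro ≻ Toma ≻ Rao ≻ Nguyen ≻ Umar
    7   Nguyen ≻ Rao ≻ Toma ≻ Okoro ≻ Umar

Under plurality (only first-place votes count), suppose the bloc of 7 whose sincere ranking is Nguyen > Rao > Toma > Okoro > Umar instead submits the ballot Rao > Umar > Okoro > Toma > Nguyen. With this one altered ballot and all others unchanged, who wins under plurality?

Okoro

First-place totals with the altered ballot: Okoro 13, Toma 10, Nguyen 0, Umar 0, Rao 7.
The winner is unchanged: still Okoro.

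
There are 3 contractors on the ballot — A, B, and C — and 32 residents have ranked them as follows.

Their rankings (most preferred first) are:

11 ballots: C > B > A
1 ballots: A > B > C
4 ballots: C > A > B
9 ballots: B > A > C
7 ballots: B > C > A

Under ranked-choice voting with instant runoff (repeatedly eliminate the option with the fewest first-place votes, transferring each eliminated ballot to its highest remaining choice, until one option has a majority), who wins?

Round 1: B 16, C 15, A 1. A has the fewest and is eliminated.
Round 2: B 17, C 15. B has a majority.

B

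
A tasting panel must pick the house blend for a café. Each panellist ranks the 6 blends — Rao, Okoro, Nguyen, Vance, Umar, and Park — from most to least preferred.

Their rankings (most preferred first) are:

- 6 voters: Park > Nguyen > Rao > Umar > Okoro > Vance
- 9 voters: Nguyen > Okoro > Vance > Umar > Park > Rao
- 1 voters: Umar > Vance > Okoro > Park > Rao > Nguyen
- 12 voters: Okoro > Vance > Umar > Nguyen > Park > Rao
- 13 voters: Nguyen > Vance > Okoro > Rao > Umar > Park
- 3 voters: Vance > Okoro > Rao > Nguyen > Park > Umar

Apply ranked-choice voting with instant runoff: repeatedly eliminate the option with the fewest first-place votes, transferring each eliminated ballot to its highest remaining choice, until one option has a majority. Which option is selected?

Nguyen

Round 1: Nguyen 22, Okoro 12, Park 6, Vance 3, Umar 1, Rao 0. Rao has the fewest and is eliminated.
Round 2: Nguyen 22, Okoro 12, Park 6, Vance 3, Umar 1. Umar has the fewest and is eliminated.
Round 3: Nguyen 22, Okoro 12, Park 6, Vance 4. Vance has the fewest and is eliminated.
Round 4: Nguyen 22, Okoro 16, Park 6. Park has the fewest and is eliminated.
Round 5: Nguyen 28, Okoro 16. Nguyen has a majority.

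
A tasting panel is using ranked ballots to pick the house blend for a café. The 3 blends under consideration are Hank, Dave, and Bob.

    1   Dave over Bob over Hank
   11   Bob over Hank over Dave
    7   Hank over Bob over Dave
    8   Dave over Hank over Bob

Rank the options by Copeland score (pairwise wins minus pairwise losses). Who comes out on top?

Pairwise results:
  Hank vs Dave: Hank wins 18–9.
  Hank vs Bob: Hank wins 15–12.
  Dave vs Bob: Bob wins 18–9.
Copeland scores (wins − losses):
  Hank: 2 − 0 = 2
  Dave: 0 − 2 = -2
  Bob: 1 − 1 = 0
Hank has the best Copeland score.

Hank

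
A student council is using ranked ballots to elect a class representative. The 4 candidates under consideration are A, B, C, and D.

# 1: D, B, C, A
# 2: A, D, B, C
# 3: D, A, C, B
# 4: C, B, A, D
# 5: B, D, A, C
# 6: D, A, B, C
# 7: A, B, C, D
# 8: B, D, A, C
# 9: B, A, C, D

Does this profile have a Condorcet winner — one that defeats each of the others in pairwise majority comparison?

Yes

Head-to-head results (9 voters total):
A vs B: B wins 5–4.
A vs C: A wins 7–2.
A vs D: D wins 5–4.
B vs C: B wins 7–2.
B vs D: B wins 5–4.
C vs D: D wins 6–3.
B beats each rival — A (5–4), C (7–2), D (5–4) — so B is the Condorcet winner.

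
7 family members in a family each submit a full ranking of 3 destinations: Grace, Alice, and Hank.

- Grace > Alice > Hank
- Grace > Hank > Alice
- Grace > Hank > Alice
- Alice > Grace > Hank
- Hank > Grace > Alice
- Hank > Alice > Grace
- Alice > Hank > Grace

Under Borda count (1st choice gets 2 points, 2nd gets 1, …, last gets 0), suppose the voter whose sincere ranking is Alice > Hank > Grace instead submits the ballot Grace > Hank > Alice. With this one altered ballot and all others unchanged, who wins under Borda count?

Grace

Borda totals with the altered ballot: Grace 10, Alice 4, Hank 7.
The winner is unchanged: still Grace.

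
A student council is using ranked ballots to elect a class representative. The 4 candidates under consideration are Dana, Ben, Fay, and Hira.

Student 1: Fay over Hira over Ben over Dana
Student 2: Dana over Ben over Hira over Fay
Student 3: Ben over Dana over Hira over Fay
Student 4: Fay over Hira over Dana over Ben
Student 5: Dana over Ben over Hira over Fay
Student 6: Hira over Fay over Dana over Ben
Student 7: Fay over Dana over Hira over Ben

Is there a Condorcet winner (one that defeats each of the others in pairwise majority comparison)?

Head-to-head results (7 voters total):
Dana vs Ben: Dana wins 5–2.
Dana vs Fay: Fay wins 4–3.
Dana vs Hira: Dana wins 4–3.
Ben vs Fay: Fay wins 4–3.
Ben vs Hira: Hira wins 4–3.
Fay vs Hira: Hira wins 4–3.
No candidate beats all others: Dana beats Hira beats Fay beats Dana, a majority cycle.

No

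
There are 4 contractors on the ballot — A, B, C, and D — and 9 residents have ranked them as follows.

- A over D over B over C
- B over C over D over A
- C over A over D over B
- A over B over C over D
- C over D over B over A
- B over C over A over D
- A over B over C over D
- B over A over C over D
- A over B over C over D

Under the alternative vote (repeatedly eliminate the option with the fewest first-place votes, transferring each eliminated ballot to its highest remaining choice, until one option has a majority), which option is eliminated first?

Round 1: A 4, B 3, C 2, D 0. D has the fewest and is eliminated.
Round 2: A 4, B 3, C 2. C has the fewest and is eliminated.
Round 3: A 5, B 4. A has a majority.

D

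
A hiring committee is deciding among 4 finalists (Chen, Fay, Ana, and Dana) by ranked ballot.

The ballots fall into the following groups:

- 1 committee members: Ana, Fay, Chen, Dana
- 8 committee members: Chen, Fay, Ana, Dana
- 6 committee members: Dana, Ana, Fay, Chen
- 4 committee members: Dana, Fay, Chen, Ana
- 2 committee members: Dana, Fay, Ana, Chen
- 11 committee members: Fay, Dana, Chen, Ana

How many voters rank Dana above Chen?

Ballots ranking Dana above Chen: 6+4+2+11 = 23.
Ballots ranking Chen above Dana: 1+8 = 9.
So 23 of 32 voters prefer Dana to Chen.

23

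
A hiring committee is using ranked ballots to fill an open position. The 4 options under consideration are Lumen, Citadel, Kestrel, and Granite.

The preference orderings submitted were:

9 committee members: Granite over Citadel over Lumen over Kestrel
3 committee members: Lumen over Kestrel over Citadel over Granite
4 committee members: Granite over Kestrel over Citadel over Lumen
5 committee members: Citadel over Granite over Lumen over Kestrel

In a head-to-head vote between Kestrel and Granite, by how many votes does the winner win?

15

Ballots ranking Kestrel above Granite: 3.
Ballots ranking Granite above Kestrel: 9+4+5 = 18.
Granite wins 18–3, a margin of 15.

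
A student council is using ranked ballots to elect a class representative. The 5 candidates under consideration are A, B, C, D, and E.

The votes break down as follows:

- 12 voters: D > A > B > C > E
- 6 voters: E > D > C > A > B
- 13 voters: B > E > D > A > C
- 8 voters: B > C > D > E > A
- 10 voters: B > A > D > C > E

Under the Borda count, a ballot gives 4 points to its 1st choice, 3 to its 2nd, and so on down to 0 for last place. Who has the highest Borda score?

B

Borda scores:
  A: 12·3 + 6·1 + 13·1 + 8·0 + 10·3 = 85
  B: 12·2 + 6·0 + 13·4 + 8·4 + 10·4 = 148
  C: 12·1 + 6·2 + 13·0 + 8·3 + 10·1 = 58
  D: 12·4 + 6·3 + 13·2 + 8·2 + 10·2 = 128
  E: 12·0 + 6·4 + 13·3 + 8·1 + 10·0 = 71
B has the highest total.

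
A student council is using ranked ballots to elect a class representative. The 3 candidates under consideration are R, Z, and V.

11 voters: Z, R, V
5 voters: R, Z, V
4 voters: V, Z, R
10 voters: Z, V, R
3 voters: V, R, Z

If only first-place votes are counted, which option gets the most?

First-place vote totals:
  R: 5
  Z: 21
  V: 7
Z has the most first-place votes.

Z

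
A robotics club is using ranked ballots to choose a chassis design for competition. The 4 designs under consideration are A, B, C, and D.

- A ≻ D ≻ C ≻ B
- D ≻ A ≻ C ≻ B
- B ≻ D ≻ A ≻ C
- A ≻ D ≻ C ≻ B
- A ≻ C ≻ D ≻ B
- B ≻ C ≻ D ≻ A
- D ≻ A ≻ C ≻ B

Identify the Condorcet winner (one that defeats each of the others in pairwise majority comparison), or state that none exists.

Head-to-head results (7 voters total):
A vs B: A wins 5–2.
A vs C: A wins 6–1.
A vs D: D wins 4–3.
B vs C: C wins 5–2.
B vs D: D wins 5–2.
C vs D: D wins 5–2.
D beats each rival — A (4–3), B (5–2), C (5–2) — so D is the Condorcet winner.

D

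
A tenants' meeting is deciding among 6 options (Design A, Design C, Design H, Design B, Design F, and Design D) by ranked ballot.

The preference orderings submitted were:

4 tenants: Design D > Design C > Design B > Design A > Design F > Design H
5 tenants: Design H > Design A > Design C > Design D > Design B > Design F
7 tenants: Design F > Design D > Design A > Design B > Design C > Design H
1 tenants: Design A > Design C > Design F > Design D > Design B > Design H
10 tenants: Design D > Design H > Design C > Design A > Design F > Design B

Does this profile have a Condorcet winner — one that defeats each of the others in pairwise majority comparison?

Head-to-head results (27 voters total):
Design A vs Design C: Design C wins 14–13.
Design A vs Design H: Design H wins 15–12.
Design A vs Design B: Design A wins 23–4.
Design A vs Design F: Design A wins 20–7.
Design A vs Design D: Design D wins 21–6.
Design C vs Design H: Design H wins 15–12.
Design C vs Design B: Design C wins 20–7.
Design C vs Design F: Design C wins 20–7.
Design C vs Design D: Design D wins 21–6.
Design H vs Design B: Design H wins 15–12.
Design H vs Design F: Design H wins 15–12.
Design H vs Design D: Design D wins 22–5.
Design B vs Design F: Design F wins 18–9.
Design B vs Design D: Design D wins 27–0.
Design F vs Design D: Design D wins 19–8.
Design D beats each rival — Design A (21–6), Design C (21–6), Design H (22–5), Design B (27–0), Design F (19–8) — so Design D is the Condorcet winner.

Yes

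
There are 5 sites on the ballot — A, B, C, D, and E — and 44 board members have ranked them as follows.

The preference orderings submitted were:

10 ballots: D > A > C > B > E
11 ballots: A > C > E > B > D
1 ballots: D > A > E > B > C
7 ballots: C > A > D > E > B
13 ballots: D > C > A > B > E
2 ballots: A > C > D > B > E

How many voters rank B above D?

11

Ballots ranking B above D: 11.
Ballots ranking D above B: 10+1+7+13+2 = 33.
So 11 of 44 voters prefer B to D.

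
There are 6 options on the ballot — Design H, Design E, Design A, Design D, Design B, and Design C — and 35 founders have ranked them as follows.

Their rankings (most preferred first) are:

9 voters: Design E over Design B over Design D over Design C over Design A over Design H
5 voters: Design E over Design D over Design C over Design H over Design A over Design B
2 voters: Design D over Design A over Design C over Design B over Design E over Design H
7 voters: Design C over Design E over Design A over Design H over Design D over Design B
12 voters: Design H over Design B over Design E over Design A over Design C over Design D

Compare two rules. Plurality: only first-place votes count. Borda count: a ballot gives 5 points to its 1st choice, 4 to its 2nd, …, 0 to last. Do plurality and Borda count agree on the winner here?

Yes

Plurality first-place counts: Design H 12, Design E 14, Design A 0, Design D 2, Design B 0, Design C 7 → Design E.
Borda totals: Design H 84, Design E 136, Design A 67, Design D 64, Design B 88, Design C 86 → Design E.
The two rules agree on Design E.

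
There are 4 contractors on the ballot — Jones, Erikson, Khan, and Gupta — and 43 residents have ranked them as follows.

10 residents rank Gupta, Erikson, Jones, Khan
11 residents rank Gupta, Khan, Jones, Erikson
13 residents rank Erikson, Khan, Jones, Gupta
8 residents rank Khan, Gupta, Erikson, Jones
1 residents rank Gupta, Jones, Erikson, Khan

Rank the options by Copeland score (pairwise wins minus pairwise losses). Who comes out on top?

Pairwise results:
  Jones vs Erikson: Erikson wins 31–12.
  Jones vs Khan: Khan wins 32–11.
  Jones vs Gupta: Gupta wins 30–13.
  Erikson vs Khan: Erikson wins 24–19.
  Erikson vs Gupta: Gupta wins 30–13.
  Khan vs Gupta: Gupta wins 22–21.
Copeland scores (wins − losses):
  Jones: 0 − 3 = -3
  Erikson: 2 − 1 = 1
  Khan: 1 − 2 = -1
  Gupta: 3 − 0 = 3
Gupta has the best Copeland score.

Gupta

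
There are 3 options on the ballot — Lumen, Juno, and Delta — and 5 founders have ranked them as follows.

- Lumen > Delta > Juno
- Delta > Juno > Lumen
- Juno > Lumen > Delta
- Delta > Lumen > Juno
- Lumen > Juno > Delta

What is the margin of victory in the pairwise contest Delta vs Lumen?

1

Ballots ranking Delta above Lumen: 2.
Ballots ranking Lumen above Delta: 3.
Lumen wins 3–2, a margin of 1.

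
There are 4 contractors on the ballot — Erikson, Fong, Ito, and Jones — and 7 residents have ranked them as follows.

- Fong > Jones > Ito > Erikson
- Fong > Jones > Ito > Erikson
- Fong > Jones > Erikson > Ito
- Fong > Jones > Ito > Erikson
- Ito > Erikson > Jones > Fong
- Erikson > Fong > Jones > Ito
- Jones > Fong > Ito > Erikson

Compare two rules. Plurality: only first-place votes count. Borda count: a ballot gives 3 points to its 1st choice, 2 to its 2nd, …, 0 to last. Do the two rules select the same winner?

Plurality first-place counts: Erikson 1, Fong 4, Ito 1, Jones 1 → Fong.
Borda totals: Erikson 6, Fong 16, Ito 7, Jones 13 → Fong.
The two rules agree on Fong.

Yes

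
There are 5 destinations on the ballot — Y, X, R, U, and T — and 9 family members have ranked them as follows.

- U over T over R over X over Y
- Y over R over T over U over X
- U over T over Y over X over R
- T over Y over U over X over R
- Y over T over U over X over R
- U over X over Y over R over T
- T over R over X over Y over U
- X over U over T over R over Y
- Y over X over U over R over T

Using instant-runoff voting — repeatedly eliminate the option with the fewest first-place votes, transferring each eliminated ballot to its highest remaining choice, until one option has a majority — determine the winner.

Round 1: Y 3, U 3, T 2, X 1, R 0. R has the fewest and is eliminated.
Round 2: Y 3, U 3, T 2, X 1. X has the fewest and is eliminated.
Round 3: U 4, Y 3, T 2. T has the fewest and is eliminated.
Round 4: Y 5, U 4. Y has a majority.

Y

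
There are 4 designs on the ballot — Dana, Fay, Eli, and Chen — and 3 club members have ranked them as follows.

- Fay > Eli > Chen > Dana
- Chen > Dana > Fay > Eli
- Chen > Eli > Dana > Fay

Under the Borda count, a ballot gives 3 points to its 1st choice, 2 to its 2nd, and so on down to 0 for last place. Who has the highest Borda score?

Borda scores:
  Dana: 0 + 2 + 1 = 3
  Fay: 3 + 1 + 0 = 4
  Eli: 2 + 0 + 2 = 4
  Chen: 1 + 3 + 3 = 7
Chen has the highest total.

Chen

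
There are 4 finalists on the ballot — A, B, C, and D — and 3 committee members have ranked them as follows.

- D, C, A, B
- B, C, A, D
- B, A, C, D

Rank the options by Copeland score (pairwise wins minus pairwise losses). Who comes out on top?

Pairwise results:
  A vs B: B wins 2–1.
  A vs C: C wins 2–1.
  A vs D: A wins 2–1.
  B vs C: B wins 2–1.
  B vs D: B wins 2–1.
  C vs D: C wins 2–1.
Copeland scores (wins − losses):
  A: 1 − 2 = -1
  B: 3 − 0 = 3
  C: 2 − 1 = 1
  D: 0 − 3 = -3
B has the best Copeland score.

B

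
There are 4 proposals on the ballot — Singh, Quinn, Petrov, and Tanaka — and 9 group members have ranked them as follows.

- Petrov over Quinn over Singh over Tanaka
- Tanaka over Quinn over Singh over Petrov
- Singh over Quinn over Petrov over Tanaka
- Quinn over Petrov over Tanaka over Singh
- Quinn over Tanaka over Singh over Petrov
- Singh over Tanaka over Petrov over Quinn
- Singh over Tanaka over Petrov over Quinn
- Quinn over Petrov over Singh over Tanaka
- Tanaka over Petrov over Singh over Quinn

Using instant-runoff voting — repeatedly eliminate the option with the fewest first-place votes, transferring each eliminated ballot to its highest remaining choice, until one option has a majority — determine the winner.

Quinn

Round 1: Singh 3, Quinn 3, Tanaka 2, Petrov 1. Petrov has the fewest and is eliminated.
Round 2: Quinn 4, Singh 3, Tanaka 2. Tanaka has the fewest and is eliminated.
Round 3: Quinn 5, Singh 4. Quinn has a majority.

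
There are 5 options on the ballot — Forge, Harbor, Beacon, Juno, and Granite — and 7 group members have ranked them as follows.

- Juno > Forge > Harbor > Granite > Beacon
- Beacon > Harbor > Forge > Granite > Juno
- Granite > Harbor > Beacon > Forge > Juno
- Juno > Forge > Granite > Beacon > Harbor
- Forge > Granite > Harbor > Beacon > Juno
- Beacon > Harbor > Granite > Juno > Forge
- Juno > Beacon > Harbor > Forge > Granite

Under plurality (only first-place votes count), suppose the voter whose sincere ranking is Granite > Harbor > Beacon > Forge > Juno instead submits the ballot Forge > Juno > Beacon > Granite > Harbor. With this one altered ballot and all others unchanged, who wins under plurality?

First-place totals with the altered ballot: Forge 2, Harbor 0, Beacon 2, Juno 3, Granite 0.
The winner is unchanged: still Juno.

Juno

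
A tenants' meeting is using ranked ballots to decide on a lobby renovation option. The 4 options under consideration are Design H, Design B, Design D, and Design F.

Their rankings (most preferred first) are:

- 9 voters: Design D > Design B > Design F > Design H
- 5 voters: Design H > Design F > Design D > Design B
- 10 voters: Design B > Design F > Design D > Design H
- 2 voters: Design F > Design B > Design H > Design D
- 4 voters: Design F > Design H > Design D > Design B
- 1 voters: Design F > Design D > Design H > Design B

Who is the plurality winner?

Design B

First-place vote totals:
  Design H: 5
  Design B: 10
  Design D: 9
  Design F: 7
Design B has the most first-place votes.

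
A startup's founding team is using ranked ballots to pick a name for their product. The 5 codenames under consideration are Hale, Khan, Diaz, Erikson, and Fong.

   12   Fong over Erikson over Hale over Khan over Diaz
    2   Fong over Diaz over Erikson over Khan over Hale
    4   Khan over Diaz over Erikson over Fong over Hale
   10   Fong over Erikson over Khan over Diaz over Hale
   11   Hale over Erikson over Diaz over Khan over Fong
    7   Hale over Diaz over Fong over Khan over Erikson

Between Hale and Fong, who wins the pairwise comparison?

Fong

Ballots ranking Hale above Fong: 11+7 = 18.
Ballots ranking Fong above Hale: 12+2+4+10 = 28.
Fong wins the head-to-head, 28–18.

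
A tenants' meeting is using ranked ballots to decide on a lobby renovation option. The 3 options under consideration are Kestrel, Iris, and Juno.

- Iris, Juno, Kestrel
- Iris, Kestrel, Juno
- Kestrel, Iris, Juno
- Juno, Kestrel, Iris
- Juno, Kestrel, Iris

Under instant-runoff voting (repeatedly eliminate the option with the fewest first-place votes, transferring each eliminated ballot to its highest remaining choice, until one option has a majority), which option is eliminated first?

Round 1: Iris 2, Juno 2, Kestrel 1. Kestrel has the fewest and is eliminated.
Round 2: Iris 3, Juno 2. Iris has a majority.

Kestrel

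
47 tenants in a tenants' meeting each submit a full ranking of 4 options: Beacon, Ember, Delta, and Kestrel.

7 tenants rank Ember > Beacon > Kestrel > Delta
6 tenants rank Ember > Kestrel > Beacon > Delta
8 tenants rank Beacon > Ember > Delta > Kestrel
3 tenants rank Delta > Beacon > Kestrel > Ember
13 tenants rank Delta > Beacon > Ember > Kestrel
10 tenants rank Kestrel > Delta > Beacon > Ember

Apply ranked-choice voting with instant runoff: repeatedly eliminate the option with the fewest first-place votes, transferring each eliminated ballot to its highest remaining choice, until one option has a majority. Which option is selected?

Delta

Round 1: Delta 16, Ember 13, Kestrel 10, Beacon 8. Beacon has the fewest and is eliminated.
Round 2: Ember 21, Delta 16, Kestrel 10. Kestrel has the fewest and is eliminated.
Round 3: Delta 26, Ember 21. Delta has a majority.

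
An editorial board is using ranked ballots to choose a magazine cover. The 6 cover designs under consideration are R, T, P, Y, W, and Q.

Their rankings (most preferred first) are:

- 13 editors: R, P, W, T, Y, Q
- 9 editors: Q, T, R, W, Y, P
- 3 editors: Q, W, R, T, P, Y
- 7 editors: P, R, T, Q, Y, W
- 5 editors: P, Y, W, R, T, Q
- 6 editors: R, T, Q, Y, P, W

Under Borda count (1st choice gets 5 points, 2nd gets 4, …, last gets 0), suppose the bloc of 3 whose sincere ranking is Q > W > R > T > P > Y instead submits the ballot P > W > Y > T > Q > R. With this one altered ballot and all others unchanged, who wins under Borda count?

Borda totals with the altered ballot: R 160, T 118, P 133, Y 70, W 84, Q 80.
The winner is unchanged: still R.

R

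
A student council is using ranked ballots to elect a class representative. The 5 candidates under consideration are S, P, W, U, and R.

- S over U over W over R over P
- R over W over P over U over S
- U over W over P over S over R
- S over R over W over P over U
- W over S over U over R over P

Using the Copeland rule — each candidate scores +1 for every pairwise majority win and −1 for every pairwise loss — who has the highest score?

Pairwise results:
  S vs P: S wins 3–2.
  S vs W: W wins 3–2.
  S vs U: S wins 3–2.
  S vs R: S wins 4–1.
  P vs W: W wins 5–0.
  P vs U: U wins 3–2.
  P vs R: R wins 4–1.
  W vs U: W wins 3–2.
  W vs R: W wins 3–2.
  U vs R: U wins 3–2.
Copeland scores (wins − losses):
  S: 3 − 1 = 2
  P: 0 − 4 = -4
  W: 4 − 0 = 4
  U: 2 − 2 = 0
  R: 1 − 3 = -2
W has the best Copeland score.

W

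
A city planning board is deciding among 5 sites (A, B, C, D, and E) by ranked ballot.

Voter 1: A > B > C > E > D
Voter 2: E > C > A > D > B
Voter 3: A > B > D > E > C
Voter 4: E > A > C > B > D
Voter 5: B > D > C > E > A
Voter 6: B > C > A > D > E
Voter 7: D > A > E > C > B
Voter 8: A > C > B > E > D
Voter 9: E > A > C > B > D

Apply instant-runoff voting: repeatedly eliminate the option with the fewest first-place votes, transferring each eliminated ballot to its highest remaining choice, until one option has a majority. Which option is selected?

A

Round 1: A 3, E 3, B 2, D 1, C 0. C has the fewest and is eliminated.
Round 2: A 3, E 3, B 2, D 1. D has the fewest and is eliminated.
Round 3: A 4, E 3, B 2. B has the fewest and is eliminated.
Round 4: A 5, E 4. A has a majority.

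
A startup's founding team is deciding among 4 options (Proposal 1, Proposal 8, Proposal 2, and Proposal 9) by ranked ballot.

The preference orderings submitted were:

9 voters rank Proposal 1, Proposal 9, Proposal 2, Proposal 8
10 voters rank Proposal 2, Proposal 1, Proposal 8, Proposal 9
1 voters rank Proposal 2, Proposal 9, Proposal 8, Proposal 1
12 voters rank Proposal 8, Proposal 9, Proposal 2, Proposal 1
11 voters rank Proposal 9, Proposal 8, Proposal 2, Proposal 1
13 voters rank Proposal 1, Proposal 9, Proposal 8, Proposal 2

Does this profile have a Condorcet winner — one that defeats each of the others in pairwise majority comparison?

No

Head-to-head results (56 voters total):
Proposal 1 vs Proposal 8: Proposal 1 wins 32–24.
Proposal 1 vs Proposal 2: Proposal 2 wins 34–22.
Proposal 1 vs Proposal 9: Proposal 1 wins 32–24.
Proposal 8 vs Proposal 2: Proposal 8 wins 36–20.
Proposal 8 vs Proposal 9: Proposal 9 wins 34–22.
Proposal 2 vs Proposal 9: Proposal 9 wins 45–11.
No candidate beats all others: Proposal 1 beats Proposal 8 beats Proposal 2 beats Proposal 1, a majority cycle.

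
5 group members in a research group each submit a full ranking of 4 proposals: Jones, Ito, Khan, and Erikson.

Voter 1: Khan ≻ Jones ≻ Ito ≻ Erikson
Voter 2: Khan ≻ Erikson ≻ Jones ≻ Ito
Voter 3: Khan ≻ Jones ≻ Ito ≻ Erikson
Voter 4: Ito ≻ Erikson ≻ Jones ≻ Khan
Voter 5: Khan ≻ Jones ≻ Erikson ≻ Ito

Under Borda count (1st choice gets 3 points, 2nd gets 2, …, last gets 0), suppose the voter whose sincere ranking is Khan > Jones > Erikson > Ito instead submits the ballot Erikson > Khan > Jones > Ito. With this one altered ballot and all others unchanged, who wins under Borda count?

Khan

Borda totals with the altered ballot: Jones 7, Ito 5, Khan 11, Erikson 7.
The winner is unchanged: still Khan.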